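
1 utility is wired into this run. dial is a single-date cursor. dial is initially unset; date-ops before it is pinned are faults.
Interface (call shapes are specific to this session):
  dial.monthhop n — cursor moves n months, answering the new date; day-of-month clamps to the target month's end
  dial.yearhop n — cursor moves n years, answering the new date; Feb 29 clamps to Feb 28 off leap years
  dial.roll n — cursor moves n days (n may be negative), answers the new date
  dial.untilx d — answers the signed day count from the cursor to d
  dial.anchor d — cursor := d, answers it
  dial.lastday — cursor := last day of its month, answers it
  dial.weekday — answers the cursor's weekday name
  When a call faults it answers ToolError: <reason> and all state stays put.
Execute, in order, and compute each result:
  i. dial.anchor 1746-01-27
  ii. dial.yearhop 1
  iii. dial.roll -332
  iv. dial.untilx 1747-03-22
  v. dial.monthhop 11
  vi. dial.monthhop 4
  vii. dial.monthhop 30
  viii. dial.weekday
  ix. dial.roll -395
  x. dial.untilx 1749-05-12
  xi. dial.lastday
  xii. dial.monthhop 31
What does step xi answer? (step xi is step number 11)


Answer: 1748-11-30

Derivation:
> dial.anchor d: 1746-01-27
= 1746-01-27
> dial.yearhop n: 1
= 1747-01-27
> dial.roll n: -332
= 1746-03-01
> dial.untilx d: 1747-03-22
= 386
> dial.monthhop n: 11
= 1747-02-01
> dial.monthhop n: 4
= 1747-06-01
> dial.monthhop n: 30
= 1749-12-01
> dial.weekday
= Monday
> dial.roll n: -395
= 1748-11-01
> dial.untilx d: 1749-05-12
= 192
> dial.lastday
= 1748-11-30
> dial.monthhop n: 31
= 1751-06-30


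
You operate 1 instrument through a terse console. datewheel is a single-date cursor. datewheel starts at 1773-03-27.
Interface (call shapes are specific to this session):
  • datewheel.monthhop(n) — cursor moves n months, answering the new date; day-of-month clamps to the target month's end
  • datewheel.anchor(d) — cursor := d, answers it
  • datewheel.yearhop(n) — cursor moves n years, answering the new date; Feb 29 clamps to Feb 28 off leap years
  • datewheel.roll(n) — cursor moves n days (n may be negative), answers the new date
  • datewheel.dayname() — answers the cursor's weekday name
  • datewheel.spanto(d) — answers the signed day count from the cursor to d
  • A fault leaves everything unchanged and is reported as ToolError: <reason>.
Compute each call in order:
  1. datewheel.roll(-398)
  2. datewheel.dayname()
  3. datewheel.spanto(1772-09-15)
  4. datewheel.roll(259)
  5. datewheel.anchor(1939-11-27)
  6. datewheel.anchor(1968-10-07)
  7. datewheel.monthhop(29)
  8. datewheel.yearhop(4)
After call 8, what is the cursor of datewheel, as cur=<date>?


;; 1. datewheel.roll(n: -398) == 1772-02-23
;; 2. datewheel.dayname() == Sunday
;; 3. datewheel.spanto(d: 1772-09-15) == 205
;; 4. datewheel.roll(n: 259) == 1772-11-08
;; 5. datewheel.anchor(d: 1939-11-27) == 1939-11-27
;; 6. datewheel.anchor(d: 1968-10-07) == 1968-10-07
;; 7. datewheel.monthhop(n: 29) == 1971-03-07
;; 8. datewheel.yearhop(n: 4) == 1975-03-07

Answer: cur=1975-03-07


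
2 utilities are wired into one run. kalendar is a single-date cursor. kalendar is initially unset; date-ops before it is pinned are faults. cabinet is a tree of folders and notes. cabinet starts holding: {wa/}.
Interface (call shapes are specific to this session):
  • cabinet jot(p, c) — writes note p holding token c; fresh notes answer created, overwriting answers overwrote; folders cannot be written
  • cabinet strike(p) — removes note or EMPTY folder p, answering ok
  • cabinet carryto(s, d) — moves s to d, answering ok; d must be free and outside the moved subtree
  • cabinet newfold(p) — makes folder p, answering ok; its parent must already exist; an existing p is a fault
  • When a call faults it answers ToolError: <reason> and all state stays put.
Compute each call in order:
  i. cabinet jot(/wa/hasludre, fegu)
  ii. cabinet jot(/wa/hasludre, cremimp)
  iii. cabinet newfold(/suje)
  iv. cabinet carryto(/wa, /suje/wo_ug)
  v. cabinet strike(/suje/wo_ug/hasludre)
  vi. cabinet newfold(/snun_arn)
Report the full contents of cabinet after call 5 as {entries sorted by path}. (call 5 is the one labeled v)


Answer: {suje/, suje/wo_ug/}

Derivation:
Step: cabinet jot[p=/wa/hasludre; c=fegu]
Result: created
Step: cabinet jot[p=/wa/hasludre; c=cremimp]
Result: overwrote
Step: cabinet newfold[p=/suje]
Result: ok
Step: cabinet carryto[s=/wa; d=/suje/wo_ug]
Result: ok
Step: cabinet strike[p=/suje/wo_ug/hasludre]
Result: ok
Step: cabinet newfold[p=/snun_arn]
Result: ok


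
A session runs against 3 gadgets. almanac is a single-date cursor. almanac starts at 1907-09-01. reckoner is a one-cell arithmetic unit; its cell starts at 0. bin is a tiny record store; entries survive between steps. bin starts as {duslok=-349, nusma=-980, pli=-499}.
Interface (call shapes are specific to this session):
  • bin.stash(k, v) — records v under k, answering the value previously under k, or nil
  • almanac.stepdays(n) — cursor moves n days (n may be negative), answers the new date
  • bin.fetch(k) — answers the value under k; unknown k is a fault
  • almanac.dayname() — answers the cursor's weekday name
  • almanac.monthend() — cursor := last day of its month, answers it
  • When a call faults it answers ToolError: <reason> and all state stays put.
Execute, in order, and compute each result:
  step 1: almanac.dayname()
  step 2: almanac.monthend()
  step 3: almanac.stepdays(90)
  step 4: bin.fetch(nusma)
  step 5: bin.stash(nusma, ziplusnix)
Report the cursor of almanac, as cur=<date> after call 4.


% almanac.dayname
= Sunday
% almanac.monthend
= 1907-09-30
% almanac.stepdays n='90'
= 1907-12-29
% bin.fetch k='nusma'
= -980
% bin.stash k='nusma' v='ziplusnix'
= -980

Answer: cur=1907-12-29


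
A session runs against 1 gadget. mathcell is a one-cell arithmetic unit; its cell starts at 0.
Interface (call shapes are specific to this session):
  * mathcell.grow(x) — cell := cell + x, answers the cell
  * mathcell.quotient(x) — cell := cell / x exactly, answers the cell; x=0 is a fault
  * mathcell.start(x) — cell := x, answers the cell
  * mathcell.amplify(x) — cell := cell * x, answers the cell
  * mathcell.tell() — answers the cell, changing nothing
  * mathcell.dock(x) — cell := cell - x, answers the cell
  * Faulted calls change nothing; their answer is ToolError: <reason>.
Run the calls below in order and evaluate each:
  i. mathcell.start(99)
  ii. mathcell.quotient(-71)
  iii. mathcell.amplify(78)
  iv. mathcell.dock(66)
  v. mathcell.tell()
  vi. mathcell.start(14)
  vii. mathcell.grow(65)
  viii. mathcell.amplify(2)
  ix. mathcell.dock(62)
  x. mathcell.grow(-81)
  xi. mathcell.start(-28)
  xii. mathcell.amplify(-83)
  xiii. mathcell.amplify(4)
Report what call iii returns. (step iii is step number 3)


Step: mathcell.start[x: 99]
Result: 99
Step: mathcell.quotient[x: -71]
Result: -99/71
Step: mathcell.amplify[x: 78]
Result: -7722/71
Step: mathcell.dock[x: 66]
Result: -12408/71
Step: mathcell.tell[]
Result: -12408/71
Step: mathcell.start[x: 14]
Result: 14
Step: mathcell.grow[x: 65]
Result: 79
Step: mathcell.amplify[x: 2]
Result: 158
Step: mathcell.dock[x: 62]
Result: 96
Step: mathcell.grow[x: -81]
Result: 15
Step: mathcell.start[x: -28]
Result: -28
Step: mathcell.amplify[x: -83]
Result: 2324
Step: mathcell.amplify[x: 4]
Result: 9296

Answer: -7722/71


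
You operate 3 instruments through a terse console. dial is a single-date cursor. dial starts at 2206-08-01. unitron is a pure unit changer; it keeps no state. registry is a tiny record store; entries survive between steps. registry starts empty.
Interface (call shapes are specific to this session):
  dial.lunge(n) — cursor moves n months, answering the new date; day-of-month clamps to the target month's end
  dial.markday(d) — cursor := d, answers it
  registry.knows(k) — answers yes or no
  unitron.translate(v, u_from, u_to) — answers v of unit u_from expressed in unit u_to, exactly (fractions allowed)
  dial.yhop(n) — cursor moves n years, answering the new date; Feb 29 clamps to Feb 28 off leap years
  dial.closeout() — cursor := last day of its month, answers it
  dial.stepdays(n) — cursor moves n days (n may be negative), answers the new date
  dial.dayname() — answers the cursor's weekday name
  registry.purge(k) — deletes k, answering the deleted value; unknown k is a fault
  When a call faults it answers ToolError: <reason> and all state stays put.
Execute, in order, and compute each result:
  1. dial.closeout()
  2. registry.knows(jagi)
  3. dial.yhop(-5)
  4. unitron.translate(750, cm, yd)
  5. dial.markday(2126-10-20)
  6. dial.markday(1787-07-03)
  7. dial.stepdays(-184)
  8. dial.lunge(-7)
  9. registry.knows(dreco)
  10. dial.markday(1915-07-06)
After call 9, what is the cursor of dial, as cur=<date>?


Answer: cur=1786-05-31

Derivation:
Invoking closeout(), giving 2206-08-31.
I try knows passing k=jagi, giving no.
I run yhop passing n=-5: 2201-08-31.
I invoke translate passing v=750, u_from=cm, u_to=yd, and observe 3125/381.
I call markday passing d=2126-10-20, and get 2126-10-20.
Then markday passing d=1787-07-03, giving 1787-07-03.
Then stepdays passing n=-184: 1786-12-31.
I invoke lunge passing n=-7, → 1786-05-31.
I invoke knows passing k=dreco, yielding no.
Invoking markday passing d=1915-07-06, and get 1915-07-06.


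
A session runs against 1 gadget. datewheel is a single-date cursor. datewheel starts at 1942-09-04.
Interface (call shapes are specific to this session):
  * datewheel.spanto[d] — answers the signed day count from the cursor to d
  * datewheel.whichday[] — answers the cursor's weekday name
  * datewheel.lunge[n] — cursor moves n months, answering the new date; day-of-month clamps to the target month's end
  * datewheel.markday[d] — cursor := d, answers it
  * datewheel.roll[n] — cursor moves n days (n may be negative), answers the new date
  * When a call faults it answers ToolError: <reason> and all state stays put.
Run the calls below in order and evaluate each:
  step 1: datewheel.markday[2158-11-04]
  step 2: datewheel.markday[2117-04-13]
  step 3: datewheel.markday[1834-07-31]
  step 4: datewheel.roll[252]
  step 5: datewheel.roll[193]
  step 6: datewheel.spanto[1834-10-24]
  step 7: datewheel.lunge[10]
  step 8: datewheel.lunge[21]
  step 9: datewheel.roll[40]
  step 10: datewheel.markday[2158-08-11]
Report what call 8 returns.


I call datewheel.markday on 2158-11-04, → 2158-11-04.
I use datewheel.markday on 2117-04-13, which returns 2117-04-13.
Calling datewheel.markday on 1834-07-31, and observe 1834-07-31.
Now I run datewheel.roll on 252, giving 1835-04-09.
I call datewheel.roll on 193: 1835-10-19.
I run datewheel.spanto on 1834-10-24, and get -360.
Next I call datewheel.lunge on 10, giving 1836-08-19.
Now I run datewheel.lunge on 21, — result: 1838-05-19.
Calling datewheel.roll on 40, and see 1838-06-28.
I invoke datewheel.markday on 2158-08-11, which returns 2158-08-11.

Answer: 1838-05-19


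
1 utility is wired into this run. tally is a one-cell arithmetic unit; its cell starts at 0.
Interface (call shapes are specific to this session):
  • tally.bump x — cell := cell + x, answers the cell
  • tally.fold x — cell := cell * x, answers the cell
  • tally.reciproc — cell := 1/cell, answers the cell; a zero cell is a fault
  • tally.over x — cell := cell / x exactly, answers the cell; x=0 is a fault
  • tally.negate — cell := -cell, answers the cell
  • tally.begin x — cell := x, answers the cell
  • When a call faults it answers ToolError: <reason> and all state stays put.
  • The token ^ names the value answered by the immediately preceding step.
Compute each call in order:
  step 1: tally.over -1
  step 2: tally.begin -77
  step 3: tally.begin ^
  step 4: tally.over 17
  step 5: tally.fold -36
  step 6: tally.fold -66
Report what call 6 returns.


Answer: -182952/17

Derivation:
~$ over x=-1
= 0
~$ begin x=-77
= -77
~$ begin x=^
= -77
~$ over x=17
= -77/17
~$ fold x=-36
= 2772/17
~$ fold x=-66
= -182952/17


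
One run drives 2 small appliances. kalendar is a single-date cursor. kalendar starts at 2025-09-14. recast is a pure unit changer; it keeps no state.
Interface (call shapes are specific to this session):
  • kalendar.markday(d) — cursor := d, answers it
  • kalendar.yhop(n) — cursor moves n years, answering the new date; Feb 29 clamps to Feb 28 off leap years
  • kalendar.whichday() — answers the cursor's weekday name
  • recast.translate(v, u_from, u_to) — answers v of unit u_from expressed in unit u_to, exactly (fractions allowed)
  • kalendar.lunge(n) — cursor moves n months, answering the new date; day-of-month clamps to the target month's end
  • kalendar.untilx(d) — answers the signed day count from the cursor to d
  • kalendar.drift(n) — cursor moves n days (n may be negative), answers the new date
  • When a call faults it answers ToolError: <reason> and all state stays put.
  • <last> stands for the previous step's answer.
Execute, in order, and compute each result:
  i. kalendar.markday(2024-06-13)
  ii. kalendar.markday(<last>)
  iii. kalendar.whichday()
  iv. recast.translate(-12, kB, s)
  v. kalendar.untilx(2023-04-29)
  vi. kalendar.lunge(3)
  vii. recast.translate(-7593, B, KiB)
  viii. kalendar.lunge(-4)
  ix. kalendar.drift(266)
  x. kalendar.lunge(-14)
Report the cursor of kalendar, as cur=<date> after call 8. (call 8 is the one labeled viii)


Using kalendar.markday passing 2024-06-13, and see 2024-06-13.
I invoke kalendar.markday passing <last>, — result: 2024-06-13.
I invoke kalendar.whichday(), and get Thursday.
I use recast.translate passing -12, kB, s: ToolError: incompatible units.
I use kalendar.untilx passing 2023-04-29, → -411.
I invoke kalendar.lunge passing 3, yielding 2024-09-13.
I use recast.translate passing -7593, B, KiB, yielding -7593/1024.
Invoking kalendar.lunge passing -4, and observe 2024-05-13.
Then kalendar.drift passing 266, and observe 2025-02-03.
I call kalendar.lunge passing -14, giving 2023-12-03.

Answer: cur=2024-05-13


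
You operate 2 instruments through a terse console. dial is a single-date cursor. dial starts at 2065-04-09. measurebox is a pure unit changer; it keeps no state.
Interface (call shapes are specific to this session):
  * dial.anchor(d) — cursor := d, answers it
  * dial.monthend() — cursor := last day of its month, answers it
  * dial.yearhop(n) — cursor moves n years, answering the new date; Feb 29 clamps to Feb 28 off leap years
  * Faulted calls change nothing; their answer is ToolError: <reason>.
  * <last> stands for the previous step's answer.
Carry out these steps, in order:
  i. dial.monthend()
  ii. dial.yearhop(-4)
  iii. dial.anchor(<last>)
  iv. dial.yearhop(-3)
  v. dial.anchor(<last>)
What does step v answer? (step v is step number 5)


Answer: 2058-04-30

Derivation:
Using monthend, and observe 2065-04-30.
Then yearhop on -4, — result: 2061-04-30.
Using anchor on <last>, → 2061-04-30.
Next I call yearhop on -3, yielding 2058-04-30.
I call anchor on <last>, which returns 2058-04-30.


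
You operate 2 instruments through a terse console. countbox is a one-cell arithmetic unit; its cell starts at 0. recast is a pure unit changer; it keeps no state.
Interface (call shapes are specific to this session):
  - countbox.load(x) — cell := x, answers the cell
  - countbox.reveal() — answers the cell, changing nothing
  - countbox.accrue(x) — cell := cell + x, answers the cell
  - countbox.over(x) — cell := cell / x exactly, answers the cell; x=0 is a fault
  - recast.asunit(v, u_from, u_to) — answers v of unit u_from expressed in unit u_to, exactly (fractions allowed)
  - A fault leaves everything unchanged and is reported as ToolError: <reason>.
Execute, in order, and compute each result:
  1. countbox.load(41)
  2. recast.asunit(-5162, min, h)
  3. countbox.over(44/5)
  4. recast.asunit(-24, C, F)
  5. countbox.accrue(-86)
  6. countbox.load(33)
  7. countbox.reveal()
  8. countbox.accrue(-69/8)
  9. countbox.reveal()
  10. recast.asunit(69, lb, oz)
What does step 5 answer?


! countbox.load(x: 41) == 41
! recast.asunit(v: -5162, u_from: min, u_to: h) == -2581/30
! countbox.over(x: 44/5) == 205/44
! recast.asunit(v: -24, u_from: C, u_to: F) == -56/5
! countbox.accrue(x: -86) == -3579/44
! countbox.load(x: 33) == 33
! countbox.reveal() == 33
! countbox.accrue(x: -69/8) == 195/8
! countbox.reveal() == 195/8
! recast.asunit(v: 69, u_from: lb, u_to: oz) == 1104

Answer: -3579/44


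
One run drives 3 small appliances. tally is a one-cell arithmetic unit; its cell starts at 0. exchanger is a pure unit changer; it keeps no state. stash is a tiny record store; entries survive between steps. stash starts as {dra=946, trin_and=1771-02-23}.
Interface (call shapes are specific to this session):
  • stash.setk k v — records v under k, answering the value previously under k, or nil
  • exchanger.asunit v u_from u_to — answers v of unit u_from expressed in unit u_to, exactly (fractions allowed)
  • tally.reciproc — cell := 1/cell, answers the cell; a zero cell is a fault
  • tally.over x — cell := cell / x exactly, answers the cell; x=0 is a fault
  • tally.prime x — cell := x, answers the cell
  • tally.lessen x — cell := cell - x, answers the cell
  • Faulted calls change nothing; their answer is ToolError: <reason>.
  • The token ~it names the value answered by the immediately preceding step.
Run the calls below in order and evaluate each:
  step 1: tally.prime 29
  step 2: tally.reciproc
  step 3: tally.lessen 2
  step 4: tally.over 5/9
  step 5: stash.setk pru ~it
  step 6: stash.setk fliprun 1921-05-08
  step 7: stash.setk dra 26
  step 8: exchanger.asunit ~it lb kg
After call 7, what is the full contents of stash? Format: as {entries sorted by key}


# 1. tally.prime(x→29) : 29
# 2. tally.reciproc() : 1/29
# 3. tally.lessen(x→2) : -57/29
# 4. tally.over(x→5/9) : -513/145
# 5. stash.setk(k→pru, v→~it) : nil
# 6. stash.setk(k→fliprun, v→1921-05-08) : nil
# 7. stash.setk(k→dra, v→26) : 946
# 8. exchanger.asunit(v→~it, u_from→lb, u_to→kg) : 21454919101/50000000

Answer: {dra=26, fliprun=1921-05-08, pru=-513/145, trin_and=1771-02-23}


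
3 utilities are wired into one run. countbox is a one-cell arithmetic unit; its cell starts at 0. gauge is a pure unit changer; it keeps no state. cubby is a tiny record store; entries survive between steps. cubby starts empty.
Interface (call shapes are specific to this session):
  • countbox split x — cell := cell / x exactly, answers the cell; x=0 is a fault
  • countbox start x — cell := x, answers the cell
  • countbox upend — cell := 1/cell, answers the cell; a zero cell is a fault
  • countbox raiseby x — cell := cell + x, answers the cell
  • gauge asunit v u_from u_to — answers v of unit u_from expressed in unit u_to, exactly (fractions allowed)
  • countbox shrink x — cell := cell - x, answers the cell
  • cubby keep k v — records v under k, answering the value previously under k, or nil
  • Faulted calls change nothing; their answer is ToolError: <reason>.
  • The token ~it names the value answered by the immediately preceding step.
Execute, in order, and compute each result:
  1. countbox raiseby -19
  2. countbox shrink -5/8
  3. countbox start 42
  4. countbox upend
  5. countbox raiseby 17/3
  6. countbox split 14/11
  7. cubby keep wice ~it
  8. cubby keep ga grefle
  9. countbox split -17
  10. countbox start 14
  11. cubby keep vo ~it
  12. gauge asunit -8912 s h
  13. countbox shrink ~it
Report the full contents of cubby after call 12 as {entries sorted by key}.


Answer: {ga=grefle, vo=14, wice=2629/588}

Derivation:
# 1. countbox raiseby(x='-19') == -19
# 2. countbox shrink(x='-5/8') == -147/8
# 3. countbox start(x='42') == 42
# 4. countbox upend() == 1/42
# 5. countbox raiseby(x='17/3') == 239/42
# 6. countbox split(x='14/11') == 2629/588
# 7. cubby keep(k='wice', v='~it') == nil
# 8. cubby keep(k='ga', v='grefle') == nil
# 9. countbox split(x='-17') == -2629/9996
# 10. countbox start(x='14') == 14
# 11. cubby keep(k='vo', v='~it') == nil
# 12. gauge asunit(v='-8912', u_from='s', u_to='h') == -557/225
# 13. countbox shrink(x='~it') == 3707/225


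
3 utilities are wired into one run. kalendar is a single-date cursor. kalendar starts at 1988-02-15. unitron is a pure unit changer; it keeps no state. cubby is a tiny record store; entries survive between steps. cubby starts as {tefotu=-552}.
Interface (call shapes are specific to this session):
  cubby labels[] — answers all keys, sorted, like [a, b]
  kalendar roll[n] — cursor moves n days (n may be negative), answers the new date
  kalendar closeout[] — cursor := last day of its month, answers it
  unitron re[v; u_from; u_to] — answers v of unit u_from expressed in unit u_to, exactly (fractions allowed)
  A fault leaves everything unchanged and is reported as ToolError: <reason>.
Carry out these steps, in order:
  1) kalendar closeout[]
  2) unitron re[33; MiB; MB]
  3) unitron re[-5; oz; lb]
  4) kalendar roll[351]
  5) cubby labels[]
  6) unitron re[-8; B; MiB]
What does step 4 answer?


Answer: 1989-02-14

Derivation:
# kalendar closeout() == 1988-02-29
# unitron re(v→33, u_from→MiB, u_to→MB) == 540672/15625
# unitron re(v→-5, u_from→oz, u_to→lb) == -5/16
# kalendar roll(n→351) == 1989-02-14
# cubby labels() == [tefotu]
# unitron re(v→-8, u_from→B, u_to→MiB) == -1/131072


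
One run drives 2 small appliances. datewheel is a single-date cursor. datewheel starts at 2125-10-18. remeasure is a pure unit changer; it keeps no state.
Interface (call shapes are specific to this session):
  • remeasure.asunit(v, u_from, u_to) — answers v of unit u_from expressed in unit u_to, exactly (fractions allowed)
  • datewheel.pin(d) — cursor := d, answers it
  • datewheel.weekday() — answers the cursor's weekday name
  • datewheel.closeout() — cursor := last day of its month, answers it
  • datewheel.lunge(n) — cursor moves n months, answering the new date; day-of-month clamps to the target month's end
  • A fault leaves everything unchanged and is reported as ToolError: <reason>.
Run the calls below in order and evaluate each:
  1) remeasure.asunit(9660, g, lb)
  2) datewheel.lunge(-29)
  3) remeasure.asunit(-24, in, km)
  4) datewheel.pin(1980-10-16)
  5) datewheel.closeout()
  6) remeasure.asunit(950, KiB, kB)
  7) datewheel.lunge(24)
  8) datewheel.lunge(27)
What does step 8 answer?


Answer: 1985-01-31

Derivation:
! 1. remeasure.asunit(v→9660, u_from→g, u_to→lb) => 138000000/6479891
! 2. datewheel.lunge(n→-29) => 2123-05-18
! 3. remeasure.asunit(v→-24, u_from→in, u_to→km) => -381/625000
! 4. datewheel.pin(d→1980-10-16) => 1980-10-16
! 5. datewheel.closeout() => 1980-10-31
! 6. remeasure.asunit(v→950, u_from→KiB, u_to→kB) => 4864/5
! 7. datewheel.lunge(n→24) => 1982-10-31
! 8. datewheel.lunge(n→27) => 1985-01-31


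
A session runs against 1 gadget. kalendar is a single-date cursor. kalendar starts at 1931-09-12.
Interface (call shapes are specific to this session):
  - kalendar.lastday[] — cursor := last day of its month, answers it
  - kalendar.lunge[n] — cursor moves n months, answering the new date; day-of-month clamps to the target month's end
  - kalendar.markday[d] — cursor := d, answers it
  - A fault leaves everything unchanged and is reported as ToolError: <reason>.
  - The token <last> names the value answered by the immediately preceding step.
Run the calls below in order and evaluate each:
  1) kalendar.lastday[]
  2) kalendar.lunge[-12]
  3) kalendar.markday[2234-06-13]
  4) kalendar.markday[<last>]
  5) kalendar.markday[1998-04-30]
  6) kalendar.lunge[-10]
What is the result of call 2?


Answer: 1930-09-30

Derivation:
Calling kalendar.lastday, giving 1931-09-30.
Next I call kalendar.lunge with n=-12, which returns 1930-09-30.
I invoke kalendar.markday with d=2234-06-13, → 2234-06-13.
I use kalendar.markday with d=<last>, — result: 2234-06-13.
I invoke kalendar.markday with d=1998-04-30, — result: 1998-04-30.
I use kalendar.lunge with n=-10, and observe 1997-06-30.


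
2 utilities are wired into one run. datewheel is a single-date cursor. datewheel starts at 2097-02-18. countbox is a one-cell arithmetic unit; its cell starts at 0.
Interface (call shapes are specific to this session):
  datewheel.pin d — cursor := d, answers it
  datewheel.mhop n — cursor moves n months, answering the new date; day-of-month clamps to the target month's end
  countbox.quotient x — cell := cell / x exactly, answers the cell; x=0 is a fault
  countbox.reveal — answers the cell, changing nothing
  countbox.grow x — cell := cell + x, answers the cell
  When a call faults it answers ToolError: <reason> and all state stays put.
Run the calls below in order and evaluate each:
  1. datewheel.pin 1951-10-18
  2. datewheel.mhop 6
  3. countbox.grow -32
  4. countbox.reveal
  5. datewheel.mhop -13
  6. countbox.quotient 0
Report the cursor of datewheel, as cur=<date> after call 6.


Answer: cur=1951-03-18

Derivation:
→ datewheel.pin(d→1951-10-18)
← 1951-10-18
→ datewheel.mhop(n→6)
← 1952-04-18
→ countbox.grow(x→-32)
← -32
→ countbox.reveal()
← -32
→ datewheel.mhop(n→-13)
← 1951-03-18
→ countbox.quotient(x→0)
← ToolError: division by zero


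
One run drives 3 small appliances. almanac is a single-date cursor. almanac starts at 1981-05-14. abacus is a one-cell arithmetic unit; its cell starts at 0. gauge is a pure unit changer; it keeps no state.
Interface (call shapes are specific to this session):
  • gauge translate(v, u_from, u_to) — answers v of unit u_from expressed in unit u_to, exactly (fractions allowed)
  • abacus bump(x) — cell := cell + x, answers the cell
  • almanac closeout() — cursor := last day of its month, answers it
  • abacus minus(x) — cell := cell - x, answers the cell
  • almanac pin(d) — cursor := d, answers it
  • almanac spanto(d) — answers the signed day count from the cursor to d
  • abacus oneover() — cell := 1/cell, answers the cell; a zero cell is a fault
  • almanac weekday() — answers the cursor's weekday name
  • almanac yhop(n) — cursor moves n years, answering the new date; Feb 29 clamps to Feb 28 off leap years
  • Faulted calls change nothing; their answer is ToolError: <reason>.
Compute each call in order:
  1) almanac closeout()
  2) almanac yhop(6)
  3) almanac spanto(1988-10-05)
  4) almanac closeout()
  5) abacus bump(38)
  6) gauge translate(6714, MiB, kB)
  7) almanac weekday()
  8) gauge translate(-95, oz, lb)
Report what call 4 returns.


// almanac closeout() == 1981-05-31
// almanac yhop(n=6) == 1987-05-31
// almanac spanto(d=1988-10-05) == 493
// almanac closeout() == 1987-05-31
// abacus bump(x=38) == 38
// gauge translate(v=6714, u_from=MiB, u_to=kB) == 880017408/125
// almanac weekday() == Sunday
// gauge translate(v=-95, u_from=oz, u_to=lb) == -95/16

Answer: 1987-05-31


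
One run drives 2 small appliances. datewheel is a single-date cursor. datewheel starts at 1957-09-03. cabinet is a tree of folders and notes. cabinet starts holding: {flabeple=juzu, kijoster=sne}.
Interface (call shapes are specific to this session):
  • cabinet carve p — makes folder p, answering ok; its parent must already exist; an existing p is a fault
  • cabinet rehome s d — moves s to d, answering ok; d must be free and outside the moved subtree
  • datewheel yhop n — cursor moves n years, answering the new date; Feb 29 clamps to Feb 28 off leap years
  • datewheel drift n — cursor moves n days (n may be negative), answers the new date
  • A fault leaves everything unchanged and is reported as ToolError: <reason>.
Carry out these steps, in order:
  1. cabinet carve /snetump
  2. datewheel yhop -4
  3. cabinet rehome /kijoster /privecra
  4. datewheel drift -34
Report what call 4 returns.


Answer: 1953-07-31

Derivation:
# 1. cabinet carve(p: /snetump) : ok
# 2. datewheel yhop(n: -4) : 1953-09-03
# 3. cabinet rehome(s: /kijoster, d: /privecra) : ok
# 4. datewheel drift(n: -34) : 1953-07-31


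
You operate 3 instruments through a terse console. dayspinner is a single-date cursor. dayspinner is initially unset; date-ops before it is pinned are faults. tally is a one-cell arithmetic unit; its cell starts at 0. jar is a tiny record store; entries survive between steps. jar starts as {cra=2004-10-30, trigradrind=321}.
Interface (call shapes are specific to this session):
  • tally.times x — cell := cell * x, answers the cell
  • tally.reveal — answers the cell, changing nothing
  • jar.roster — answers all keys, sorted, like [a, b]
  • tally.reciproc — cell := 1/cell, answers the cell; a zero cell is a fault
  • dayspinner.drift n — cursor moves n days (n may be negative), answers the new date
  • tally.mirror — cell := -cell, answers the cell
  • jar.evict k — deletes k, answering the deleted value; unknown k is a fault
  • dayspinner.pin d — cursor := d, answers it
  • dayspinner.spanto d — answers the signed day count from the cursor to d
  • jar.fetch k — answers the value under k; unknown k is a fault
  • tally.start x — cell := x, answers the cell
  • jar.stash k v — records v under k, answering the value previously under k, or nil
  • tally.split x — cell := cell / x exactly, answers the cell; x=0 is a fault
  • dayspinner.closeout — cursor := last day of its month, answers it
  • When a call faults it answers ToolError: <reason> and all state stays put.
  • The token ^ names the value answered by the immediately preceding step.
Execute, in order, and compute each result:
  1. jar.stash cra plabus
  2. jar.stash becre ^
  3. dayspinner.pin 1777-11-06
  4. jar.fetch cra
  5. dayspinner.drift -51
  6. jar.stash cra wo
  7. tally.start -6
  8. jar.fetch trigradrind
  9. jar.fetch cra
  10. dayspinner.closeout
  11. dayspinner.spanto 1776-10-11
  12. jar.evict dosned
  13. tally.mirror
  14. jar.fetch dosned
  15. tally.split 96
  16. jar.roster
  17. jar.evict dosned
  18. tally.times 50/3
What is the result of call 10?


Answer: 1777-09-30

Derivation:
·→ stash(cra, plabus)
·← 2004-10-30
·→ stash(becre, ^)
·← nil
·→ pin(1777-11-06)
·← 1777-11-06
·→ fetch(cra)
·← plabus
·→ drift(-51)
·← 1777-09-16
·→ stash(cra, wo)
·← plabus
·→ start(-6)
·← -6
·→ fetch(trigradrind)
·← 321
·→ fetch(cra)
·← wo
·→ closeout()
·← 1777-09-30
·→ spanto(1776-10-11)
·← -354
·→ evict(dosned)
·← ToolError: no such key dosned
·→ mirror()
·← 6
·→ fetch(dosned)
·← ToolError: no such key dosned
·→ split(96)
·← 1/16
·→ roster()
·← [becre, cra, trigradrind]
·→ evict(dosned)
·← ToolError: no such key dosned
·→ times(50/3)
·← 25/24


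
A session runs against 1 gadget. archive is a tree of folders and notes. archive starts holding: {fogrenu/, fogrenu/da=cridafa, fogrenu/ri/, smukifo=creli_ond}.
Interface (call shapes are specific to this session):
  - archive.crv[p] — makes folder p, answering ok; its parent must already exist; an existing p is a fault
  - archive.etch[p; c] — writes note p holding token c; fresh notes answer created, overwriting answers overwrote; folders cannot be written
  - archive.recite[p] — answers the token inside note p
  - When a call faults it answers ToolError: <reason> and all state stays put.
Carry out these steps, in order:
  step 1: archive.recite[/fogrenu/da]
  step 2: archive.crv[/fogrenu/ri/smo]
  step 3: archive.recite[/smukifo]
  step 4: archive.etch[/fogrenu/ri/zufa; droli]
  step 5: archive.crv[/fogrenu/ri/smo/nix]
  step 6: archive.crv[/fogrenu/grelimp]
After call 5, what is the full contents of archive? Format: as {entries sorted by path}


Answer: {fogrenu/, fogrenu/da=cridafa, fogrenu/ri/, fogrenu/ri/smo/, fogrenu/ri/smo/nix/, fogrenu/ri/zufa=droli, smukifo=creli_ond}

Derivation:
·→ recite(/fogrenu/da)
·← cridafa
·→ crv(/fogrenu/ri/smo)
·← ok
·→ recite(/smukifo)
·← creli_ond
·→ etch(/fogrenu/ri/zufa, droli)
·← created
·→ crv(/fogrenu/ri/smo/nix)
·← ok
·→ crv(/fogrenu/grelimp)
·← ok


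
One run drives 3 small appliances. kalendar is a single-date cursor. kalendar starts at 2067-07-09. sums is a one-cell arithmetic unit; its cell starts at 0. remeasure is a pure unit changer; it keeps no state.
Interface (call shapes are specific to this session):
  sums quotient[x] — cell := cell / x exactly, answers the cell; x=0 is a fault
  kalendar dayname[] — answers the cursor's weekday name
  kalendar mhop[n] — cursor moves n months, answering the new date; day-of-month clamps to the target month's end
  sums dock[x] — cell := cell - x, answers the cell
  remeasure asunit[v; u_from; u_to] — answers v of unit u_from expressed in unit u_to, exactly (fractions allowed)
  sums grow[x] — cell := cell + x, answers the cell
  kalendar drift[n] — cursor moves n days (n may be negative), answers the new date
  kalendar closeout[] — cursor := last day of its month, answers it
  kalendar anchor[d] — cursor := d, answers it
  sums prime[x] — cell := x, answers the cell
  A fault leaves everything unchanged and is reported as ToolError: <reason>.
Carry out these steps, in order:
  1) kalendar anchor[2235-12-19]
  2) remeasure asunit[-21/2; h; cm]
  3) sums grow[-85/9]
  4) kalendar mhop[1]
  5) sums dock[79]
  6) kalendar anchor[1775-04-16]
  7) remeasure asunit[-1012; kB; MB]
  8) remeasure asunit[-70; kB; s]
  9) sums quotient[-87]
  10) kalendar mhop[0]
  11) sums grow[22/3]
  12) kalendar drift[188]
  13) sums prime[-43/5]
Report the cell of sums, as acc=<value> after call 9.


Answer: acc=796/783

Derivation:
==> kalendar anchor(d: 2235-12-19)
<== 2235-12-19
==> remeasure asunit(v: -21/2, u_from: h, u_to: cm)
<== ToolError: incompatible units
==> sums grow(x: -85/9)
<== -85/9
==> kalendar mhop(n: 1)
<== 2236-01-19
==> sums dock(x: 79)
<== -796/9
==> kalendar anchor(d: 1775-04-16)
<== 1775-04-16
==> remeasure asunit(v: -1012, u_from: kB, u_to: MB)
<== -253/250
==> remeasure asunit(v: -70, u_from: kB, u_to: s)
<== ToolError: incompatible units
==> sums quotient(x: -87)
<== 796/783
==> kalendar mhop(n: 0)
<== 1775-04-16
==> sums grow(x: 22/3)
<== 6538/783
==> kalendar drift(n: 188)
<== 1775-10-21
==> sums prime(x: -43/5)
<== -43/5


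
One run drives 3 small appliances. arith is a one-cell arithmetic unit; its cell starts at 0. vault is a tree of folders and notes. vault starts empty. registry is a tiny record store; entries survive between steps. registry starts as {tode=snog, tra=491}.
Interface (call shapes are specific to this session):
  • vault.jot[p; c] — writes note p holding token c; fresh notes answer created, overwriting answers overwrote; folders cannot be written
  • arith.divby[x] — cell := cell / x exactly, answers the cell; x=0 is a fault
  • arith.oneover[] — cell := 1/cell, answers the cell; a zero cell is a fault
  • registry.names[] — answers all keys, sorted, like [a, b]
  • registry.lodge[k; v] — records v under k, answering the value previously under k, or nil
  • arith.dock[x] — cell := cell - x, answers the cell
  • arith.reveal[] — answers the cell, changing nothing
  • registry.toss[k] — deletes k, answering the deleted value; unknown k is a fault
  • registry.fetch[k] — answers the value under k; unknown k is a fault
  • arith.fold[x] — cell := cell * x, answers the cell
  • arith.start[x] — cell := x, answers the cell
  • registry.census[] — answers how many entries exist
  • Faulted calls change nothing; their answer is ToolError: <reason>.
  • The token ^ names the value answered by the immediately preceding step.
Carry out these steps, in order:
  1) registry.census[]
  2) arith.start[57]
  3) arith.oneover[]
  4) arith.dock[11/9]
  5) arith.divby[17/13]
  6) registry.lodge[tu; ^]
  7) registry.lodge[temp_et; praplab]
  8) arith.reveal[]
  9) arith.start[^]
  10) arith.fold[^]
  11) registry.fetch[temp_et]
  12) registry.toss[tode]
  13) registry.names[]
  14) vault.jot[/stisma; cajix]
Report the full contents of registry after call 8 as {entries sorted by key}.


Answer: {temp_et=praplab, tode=snog, tra=491, tu=-2678/2907}

Derivation:
Step: registry.census[]
Result: 2
Step: arith.start[x: 57]
Result: 57
Step: arith.oneover[]
Result: 1/57
Step: arith.dock[x: 11/9]
Result: -206/171
Step: arith.divby[x: 17/13]
Result: -2678/2907
Step: registry.lodge[k: tu; v: ^]
Result: nil
Step: registry.lodge[k: temp_et; v: praplab]
Result: nil
Step: arith.reveal[]
Result: -2678/2907
Step: arith.start[x: ^]
Result: -2678/2907
Step: arith.fold[x: ^]
Result: 7171684/8450649
Step: registry.fetch[k: temp_et]
Result: praplab
Step: registry.toss[k: tode]
Result: snog
Step: registry.names[]
Result: [temp_et, tra, tu]
Step: vault.jot[p: /stisma; c: cajix]
Result: created


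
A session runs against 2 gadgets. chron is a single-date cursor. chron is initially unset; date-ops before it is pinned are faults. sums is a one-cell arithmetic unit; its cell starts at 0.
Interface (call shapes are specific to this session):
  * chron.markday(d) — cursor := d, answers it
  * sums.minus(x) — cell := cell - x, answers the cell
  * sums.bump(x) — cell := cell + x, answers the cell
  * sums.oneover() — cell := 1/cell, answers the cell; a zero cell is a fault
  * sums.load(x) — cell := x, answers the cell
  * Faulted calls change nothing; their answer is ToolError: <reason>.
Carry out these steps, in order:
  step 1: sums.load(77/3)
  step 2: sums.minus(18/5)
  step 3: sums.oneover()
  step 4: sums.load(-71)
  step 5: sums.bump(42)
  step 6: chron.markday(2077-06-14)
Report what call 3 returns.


Answer: 15/331

Derivation:
;; sums.load(77/3) : 77/3
;; sums.minus(18/5) : 331/15
;; sums.oneover() : 15/331
;; sums.load(-71) : -71
;; sums.bump(42) : -29
;; chron.markday(2077-06-14) : 2077-06-14


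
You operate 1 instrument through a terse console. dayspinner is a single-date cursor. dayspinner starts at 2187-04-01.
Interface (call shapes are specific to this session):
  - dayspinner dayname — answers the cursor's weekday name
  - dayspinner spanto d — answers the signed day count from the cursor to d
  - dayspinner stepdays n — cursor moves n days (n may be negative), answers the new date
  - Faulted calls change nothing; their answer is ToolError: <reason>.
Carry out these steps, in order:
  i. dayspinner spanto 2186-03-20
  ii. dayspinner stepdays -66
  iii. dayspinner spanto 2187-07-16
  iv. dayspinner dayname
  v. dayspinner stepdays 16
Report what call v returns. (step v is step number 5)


Now I run dayspinner spanto on d=2186-03-20, → -377.
Calling dayspinner stepdays on n=-66, and see 2187-01-25.
I try dayspinner spanto on d=2187-07-16, giving 172.
Next I call dayspinner dayname, and observe Thursday.
I use dayspinner stepdays on n=16, → 2187-02-10.

Answer: 2187-02-10


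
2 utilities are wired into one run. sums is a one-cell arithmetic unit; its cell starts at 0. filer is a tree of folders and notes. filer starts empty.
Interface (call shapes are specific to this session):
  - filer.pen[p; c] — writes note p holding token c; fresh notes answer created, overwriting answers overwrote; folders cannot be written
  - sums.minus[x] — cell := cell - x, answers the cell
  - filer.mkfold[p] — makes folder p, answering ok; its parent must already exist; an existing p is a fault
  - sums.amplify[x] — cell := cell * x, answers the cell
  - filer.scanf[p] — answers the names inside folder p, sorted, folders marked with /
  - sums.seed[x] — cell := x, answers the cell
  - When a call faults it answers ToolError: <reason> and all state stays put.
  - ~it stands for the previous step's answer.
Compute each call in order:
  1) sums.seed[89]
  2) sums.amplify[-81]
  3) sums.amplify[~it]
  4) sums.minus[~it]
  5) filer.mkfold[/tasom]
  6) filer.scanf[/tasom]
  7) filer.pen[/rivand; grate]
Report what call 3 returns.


Answer: 51969681

Derivation:
% seed 89
= 89
% amplify -81
= -7209
% amplify ~it
= 51969681
% minus ~it
= 0
% mkfold /tasom
= ok
% scanf /tasom
= []
% pen /rivand grate
= created


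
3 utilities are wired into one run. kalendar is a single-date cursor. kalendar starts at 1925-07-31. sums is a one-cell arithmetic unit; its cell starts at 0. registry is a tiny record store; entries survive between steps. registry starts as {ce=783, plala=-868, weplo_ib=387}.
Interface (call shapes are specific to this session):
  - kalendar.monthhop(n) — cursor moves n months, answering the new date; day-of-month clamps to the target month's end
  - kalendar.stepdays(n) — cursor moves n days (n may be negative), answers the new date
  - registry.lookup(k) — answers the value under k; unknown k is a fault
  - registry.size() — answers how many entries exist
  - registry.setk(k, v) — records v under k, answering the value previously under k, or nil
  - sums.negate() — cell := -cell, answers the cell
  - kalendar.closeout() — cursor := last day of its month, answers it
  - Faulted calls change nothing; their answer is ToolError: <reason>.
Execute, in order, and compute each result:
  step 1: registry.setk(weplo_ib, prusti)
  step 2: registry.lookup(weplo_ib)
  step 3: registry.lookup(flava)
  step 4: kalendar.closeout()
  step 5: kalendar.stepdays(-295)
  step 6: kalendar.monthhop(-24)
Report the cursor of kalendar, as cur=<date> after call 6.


-> setk(k→weplo_ib, v→prusti)
<- 387
-> lookup(k→weplo_ib)
<- prusti
-> lookup(k→flava)
<- ToolError: no such key flava
-> closeout()
<- 1925-07-31
-> stepdays(n→-295)
<- 1924-10-09
-> monthhop(n→-24)
<- 1922-10-09

Answer: cur=1922-10-09
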